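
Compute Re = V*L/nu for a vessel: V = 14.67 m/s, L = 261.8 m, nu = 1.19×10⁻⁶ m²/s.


Formula: Re = V * L / nu
Step 1 — V * L = 14.67 * 261.8 = 3840.606 m^2/s
Step 2 — Re = 3840.606 / 1.19e-6 = 3.23e+09

3.23e+09


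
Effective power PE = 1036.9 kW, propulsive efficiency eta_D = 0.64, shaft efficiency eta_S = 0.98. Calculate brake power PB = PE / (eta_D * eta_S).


Formula: PB = PE / (eta_D * eta_S)
Step 1 — combined efficiency = eta_D * eta_S = 0.64 * 0.98 = 0.6272
Step 2 — PB = 1036.9 / 0.6272 ≈ 1653.2 kW (5 s.f.)

1653.2 kW


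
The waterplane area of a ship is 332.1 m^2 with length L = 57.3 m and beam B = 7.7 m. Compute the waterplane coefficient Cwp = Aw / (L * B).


Formula: Cwp = Aw / (L * B)
Step 1 — L * B = 57.3 * 7.7 = 441.21 m^2
Step 2 — Cwp = 332.1 / 441.21 ≈ 0.75270 (5 s.f.)

0.75270


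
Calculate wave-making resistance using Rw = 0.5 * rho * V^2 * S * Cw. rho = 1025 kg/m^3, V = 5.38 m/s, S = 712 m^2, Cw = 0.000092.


Formula: Rw = 0.5 * rho * V^2 * S * Cw
Step 1 — V^2 = 5.38^2 = 28.9444
Step 2 — 0.5 * rho * V^2 = 0.5 * 1025 * 28.9444 = 14834.005
Step 3 — Rw = 14834.005 * 712 * 0.000092 ≈ 971.69 N (5 s.f.)

971.69 N


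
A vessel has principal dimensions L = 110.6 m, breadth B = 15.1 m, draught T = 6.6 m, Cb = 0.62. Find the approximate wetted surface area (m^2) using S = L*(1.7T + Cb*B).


Formula: S = 1.7*L*T + V/T with V = Cb*L*B*T, i.e. S = L * (1.7*T + Cb*B)
Step 1 — 1.7*T = 1.7 * 6.6 = 11.22 m
Step 2 — Cb*B = 0.62 * 15.1 = 9.362 m
Step 3 — 1.7*T + Cb*B = 11.22 + 9.362 = 20.582 m
Step 4 — S = 110.6 * 20.582 ≈ 2276.4 m^2 (5 s.f.)

2276.4 m^2


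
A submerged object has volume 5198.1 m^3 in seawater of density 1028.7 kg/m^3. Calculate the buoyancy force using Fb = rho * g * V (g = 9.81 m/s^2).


Formula: Fb = rho * g * V
Substituting: Fb = 1028.7 * 9.81 * 5198.1
Intermediate: 1028.7 * 9.81 = 10091.547
Result: Fb = 10091.547 * 5198.1 ≈ 52457000 N (5 s.f.)

52457000 N


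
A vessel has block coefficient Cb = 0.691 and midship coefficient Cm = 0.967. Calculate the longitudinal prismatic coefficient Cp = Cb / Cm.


Formula: Cp = Cb / Cm
Substituting: Cp = 0.691 / 0.967
Result: Cp ≈ 0.71458 (5 s.f.)

0.71458


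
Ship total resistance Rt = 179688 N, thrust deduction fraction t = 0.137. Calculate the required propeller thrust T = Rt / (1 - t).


Formula: T = Rt / (1 - t)
Step 1 — (1 - t) = 1 - 0.137 = 0.863
Step 2 — T = 179688 / 0.863 ≈ 208210 N (5 s.f.)

208210 N


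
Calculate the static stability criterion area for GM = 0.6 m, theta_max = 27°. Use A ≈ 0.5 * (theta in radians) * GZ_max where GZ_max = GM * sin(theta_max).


Formula: GZ_max = GM * sin(theta); Area = 0.5 * theta_rad * GZ_max
Step 1 — GZ_max = 0.6 * sin(27°) = 0.6 * 0.45399 = 0.272394 m
Step 2 — theta_rad = 27 * pi/180 = 0.471239 rad
Step 3 — Area = 0.5 * 0.471239 * 0.272394 ≈ 0.064181 m·rad (5 s.f.)

0.064181 m·rad


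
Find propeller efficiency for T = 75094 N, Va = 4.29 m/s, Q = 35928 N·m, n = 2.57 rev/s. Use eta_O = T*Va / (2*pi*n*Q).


Formula: eta = T * Va / (2 * pi * n * Q)
Step 1 — numerator = T * Va = 75094 * 4.29 = 322153.26
Step 2 — 2 * pi * n = 2 * pi * 2.57 = 16.147786
Step 3 — denominator = 16.147786 * 35928 = 580157.66
Step 4 — eta = 322153.26 / 580157.66 ≈ 0.55529 (5 s.f.)

0.55529


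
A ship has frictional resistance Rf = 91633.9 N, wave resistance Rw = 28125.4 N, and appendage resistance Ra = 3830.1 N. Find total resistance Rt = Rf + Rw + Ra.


Formula: Rt = Rf + Rw + Ra
Substituting: Rt = 91633.9 + 28125.4 + 3830.1
Result: Rt = 123589.4 N

123589.4 N


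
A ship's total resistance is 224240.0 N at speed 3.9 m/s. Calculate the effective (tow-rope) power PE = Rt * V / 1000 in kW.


Formula: PE = Rt * V / 1000 (kW)
Step 1 — PE (W) = 224240.0 * 3.9 = 874536.0 W
Step 2 — PE (kW) = 874536.0 / 1000 ≈ 874.54 kW (5 s.f.)

874.54 kW


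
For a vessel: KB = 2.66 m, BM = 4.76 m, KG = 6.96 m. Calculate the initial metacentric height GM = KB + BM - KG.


Formula: GM = KB + BM - KG
Step 1 — KM = KB + BM = 2.66 + 4.76 = 7.42 m
Step 2 — GM = KM - KG = 7.42 - 6.96 = 0.46 m

0.46 m


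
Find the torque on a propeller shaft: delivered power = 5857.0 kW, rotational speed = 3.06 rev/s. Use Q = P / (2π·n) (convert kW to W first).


Formula: Q = P_W / (2 * pi * n)
Step 1 — P_W = 5857.0 kW * 1000 = 5857000.0 W
Step 2 — 2 * pi * n = 2 * pi * 3.06 = 19.226547
Step 3 — Q = 5857000.0 / 19.226547 ≈ 304630 N·m (5 s.f.)

304630 N·m


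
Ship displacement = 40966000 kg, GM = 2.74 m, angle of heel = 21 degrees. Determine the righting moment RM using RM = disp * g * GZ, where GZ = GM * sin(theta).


Formula: GZ = GM * sin(theta); RM = disp * g * GZ
Step 1 — GZ = 2.74 * sin(21°) = 2.74 * 0.358368 = 0.981928 m
Step 2 — RM = 40966000 * 9.81 * 0.981928 ≈ 394610000 N·m (5 s.f.)

394610000 N·m


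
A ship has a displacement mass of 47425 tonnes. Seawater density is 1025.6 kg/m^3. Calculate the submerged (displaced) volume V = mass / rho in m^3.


Formula: V = mass / rho
Step 1 — convert tonnes to kg: 47425 t * 1000 = 47425000 kg
Step 2 — V = 47425000 / 1025.6 ≈ 46241 m^3 (5 s.f.)

46241 m^3


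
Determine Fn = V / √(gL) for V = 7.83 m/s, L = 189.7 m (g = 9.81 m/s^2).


Formula: Fn = V / sqrt(g * L)
Step 1 — g * L = 9.81 * 189.7 = 1860.957
Step 2 — sqrt(g * L) = sqrt(1860.957) = 43.138811
Step 3 — Fn = 7.83 / 43.138811 ≈ 0.18151 (5 s.f.)

0.18151


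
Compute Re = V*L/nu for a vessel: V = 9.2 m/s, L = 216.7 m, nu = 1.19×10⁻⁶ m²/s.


Formula: Re = V * L / nu
Step 1 — V * L = 9.2 * 216.7 = 1993.64 m^2/s
Step 2 — Re = 1993.64 / 1.19e-6 = 1.68e+09

1.68e+09


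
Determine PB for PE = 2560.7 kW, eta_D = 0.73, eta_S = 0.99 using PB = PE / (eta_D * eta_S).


Formula: PB = PE / (eta_D * eta_S)
Step 1 — combined efficiency = eta_D * eta_S = 0.73 * 0.99 = 0.7227
Step 2 — PB = 2560.7 / 0.7227 ≈ 3543.2 kW (5 s.f.)

3543.2 kW


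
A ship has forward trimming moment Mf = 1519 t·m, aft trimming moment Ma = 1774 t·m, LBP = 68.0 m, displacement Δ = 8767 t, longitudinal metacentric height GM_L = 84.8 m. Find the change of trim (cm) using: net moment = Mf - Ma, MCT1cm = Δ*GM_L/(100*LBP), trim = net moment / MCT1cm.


Formula: net trimming moment = Mf - Ma; MCT1cm = Δ*GM_L/(100*LBP); trim = net moment / MCT1cm
Step 1 — net trimming moment = 1519 - 1774 = -255 t·m
Step 2 — MCT1cm = 8767 * 84.8 / (100 * 68.0) = 109.3296 t·m/cm
Step 3 — trim = -255 / 109.3296 ≈ -2.3324 cm (5 s.f.)

-2.3324 cm


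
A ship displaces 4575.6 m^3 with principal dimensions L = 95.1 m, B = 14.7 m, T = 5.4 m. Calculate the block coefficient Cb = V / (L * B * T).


Formula: Cb = V / (L * B * T)
Step 1 — L * B * T = 95.1 * 14.7 * 5.4 = 7549.038 m^3
Step 2 — Cb = 4575.6 / 7549.038 ≈ 0.60612 (5 s.f.)

0.60612


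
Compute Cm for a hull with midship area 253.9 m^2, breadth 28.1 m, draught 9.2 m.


Formula: Cm = Am / (B * T)
Step 1 — B * T = 28.1 * 9.2 = 258.52 m^2
Step 2 — Cm = 253.9 / 258.52 ≈ 0.98213 (5 s.f.)

0.98213


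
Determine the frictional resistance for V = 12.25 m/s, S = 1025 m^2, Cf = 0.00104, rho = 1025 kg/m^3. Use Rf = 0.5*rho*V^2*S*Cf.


Formula: Rf = 0.5 * rho * V^2 * S * Cf
Step 1 — V^2 = 12.25^2 = 150.0625
Step 2 — 0.5 * rho * V^2 = 0.5 * 1025 * 150.0625 = 76907.03125
Step 3 — Rf = 76907.03125 * 1025 * 0.00104 ≈ 81983 N (5 s.f.)

81983 N


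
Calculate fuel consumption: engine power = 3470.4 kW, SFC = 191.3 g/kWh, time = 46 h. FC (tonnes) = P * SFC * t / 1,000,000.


Formula: FC (tonnes) = P * SFC * t / 1,000,000
Step 1 — P * SFC * t = 3470.4 * 191.3 * 46 = 30538825.92 g
Step 2 — FC (tonnes) = 30538825.92 / 1,000,000 ≈ 30.539 tonnes (5 s.f.)

30.539 tonnes


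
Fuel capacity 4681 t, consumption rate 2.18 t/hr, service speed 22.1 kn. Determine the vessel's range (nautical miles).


Formula: endurance = fuel / rate; range = endurance * speed
Step 1 — endurance = 4681 / 2.18 = 2147.2477 hours
Step 2 — range = 2147.2477 * 22.1 ≈ 47454 nautical miles (5 s.f.)

47454 NM


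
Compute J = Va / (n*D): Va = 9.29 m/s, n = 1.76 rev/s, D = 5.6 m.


Formula: J = Va / (n * D)
Step 1 — n * D = 1.76 * 5.6 = 9.856
Step 2 — J = 9.29 / 9.856 ≈ 0.94257 (5 s.f.)

0.94257


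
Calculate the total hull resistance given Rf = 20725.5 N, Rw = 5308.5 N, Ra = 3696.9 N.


Formula: Rt = Rf + Rw + Ra
Substituting: Rt = 20725.5 + 5308.5 + 3696.9
Result: Rt = 29730.9 N

29730.9 N


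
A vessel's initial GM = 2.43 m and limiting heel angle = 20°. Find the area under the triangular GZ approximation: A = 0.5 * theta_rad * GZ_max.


Formula: GZ_max = GM * sin(theta); Area = 0.5 * theta_rad * GZ_max
Step 1 — GZ_max = 2.43 * sin(20°) = 2.43 * 0.34202 = 0.831109 m
Step 2 — theta_rad = 20 * pi/180 = 0.349066 rad
Step 3 — Area = 0.5 * 0.349066 * 0.831109 ≈ 0.14506 m·rad (5 s.f.)

0.14506 m·rad


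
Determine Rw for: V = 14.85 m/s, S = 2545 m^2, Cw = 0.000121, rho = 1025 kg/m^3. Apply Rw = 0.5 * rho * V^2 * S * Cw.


Formula: Rw = 0.5 * rho * V^2 * S * Cw
Step 1 — V^2 = 14.85^2 = 220.5225
Step 2 — 0.5 * rho * V^2 = 0.5 * 1025 * 220.5225 = 113017.78125
Step 3 — Rw = 113017.78125 * 2545 * 0.000121 ≈ 34803 N (5 s.f.)

34803 N


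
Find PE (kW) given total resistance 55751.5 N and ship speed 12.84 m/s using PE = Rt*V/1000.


Formula: PE = Rt * V / 1000 (kW)
Step 1 — PE (W) = 55751.5 * 12.84 = 715849.26 W
Step 2 — PE (kW) = 715849.26 / 1000 ≈ 715.85 kW (5 s.f.)

715.85 kW


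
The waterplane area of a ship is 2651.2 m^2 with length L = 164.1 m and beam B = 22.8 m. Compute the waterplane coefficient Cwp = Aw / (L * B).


Formula: Cwp = Aw / (L * B)
Step 1 — L * B = 164.1 * 22.8 = 3741.48 m^2
Step 2 — Cwp = 2651.2 / 3741.48 ≈ 0.70860 (5 s.f.)

0.70860


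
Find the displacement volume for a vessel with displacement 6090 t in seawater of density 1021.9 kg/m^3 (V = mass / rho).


Formula: V = mass / rho
Step 1 — convert tonnes to kg: 6090 t * 1000 = 6090000 kg
Step 2 — V = 6090000 / 1021.9 ≈ 5959.5 m^3 (5 s.f.)

5959.5 m^3


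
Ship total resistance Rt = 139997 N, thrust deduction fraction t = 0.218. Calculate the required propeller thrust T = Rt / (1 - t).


Formula: T = Rt / (1 - t)
Step 1 — (1 - t) = 1 - 0.218 = 0.782
Step 2 — T = 139997 / 0.782 ≈ 179020 N (5 s.f.)

179020 N


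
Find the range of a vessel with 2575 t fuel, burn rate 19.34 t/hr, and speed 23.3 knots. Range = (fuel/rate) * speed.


Formula: endurance = fuel / rate; range = endurance * speed
Step 1 — endurance = 2575 / 19.34 = 133.1437 hours
Step 2 — range = 133.1437 * 23.3 ≈ 3102.2 nautical miles (5 s.f.)

3102.2 NM


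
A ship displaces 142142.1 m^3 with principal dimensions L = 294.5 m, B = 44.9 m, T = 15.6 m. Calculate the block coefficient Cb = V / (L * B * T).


Formula: Cb = V / (L * B * T)
Step 1 — L * B * T = 294.5 * 44.9 * 15.6 = 206279.58 m^3
Step 2 — Cb = 142142.1 / 206279.58 ≈ 0.68907 (5 s.f.)

0.68907


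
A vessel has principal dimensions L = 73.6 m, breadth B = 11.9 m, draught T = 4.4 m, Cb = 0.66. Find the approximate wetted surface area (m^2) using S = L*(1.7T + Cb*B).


Formula: S = 1.7*L*T + V/T with V = Cb*L*B*T, i.e. S = L * (1.7*T + Cb*B)
Step 1 — 1.7*T = 1.7 * 4.4 = 7.48 m
Step 2 — Cb*B = 0.66 * 11.9 = 7.854 m
Step 3 — 1.7*T + Cb*B = 7.48 + 7.854 = 15.334 m
Step 4 — S = 73.6 * 15.334 ≈ 1128.6 m^2 (5 s.f.)

1128.6 m^2


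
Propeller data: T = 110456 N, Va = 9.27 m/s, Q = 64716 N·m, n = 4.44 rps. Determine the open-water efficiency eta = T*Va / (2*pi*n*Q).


Formula: eta = T * Va / (2 * pi * n * Q)
Step 1 — numerator = T * Va = 110456 * 9.27 = 1023927.12
Step 2 — 2 * pi * n = 2 * pi * 4.44 = 27.897343
Step 3 — denominator = 27.897343 * 64716 = 1805404.45
Step 4 — eta = 1023927.12 / 1805404.45 ≈ 0.56715 (5 s.f.)

0.56715


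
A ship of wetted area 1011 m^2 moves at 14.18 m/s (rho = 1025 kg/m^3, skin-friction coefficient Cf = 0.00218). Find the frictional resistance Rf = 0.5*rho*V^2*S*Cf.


Formula: Rf = 0.5 * rho * V^2 * S * Cf
Step 1 — V^2 = 14.18^2 = 201.0724
Step 2 — 0.5 * rho * V^2 = 0.5 * 1025 * 201.0724 = 103049.605
Step 3 — Rf = 103049.605 * 1011 * 0.00218 ≈ 227120 N (5 s.f.)

227120 N


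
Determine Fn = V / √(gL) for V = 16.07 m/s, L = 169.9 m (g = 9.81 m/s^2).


Formula: Fn = V / sqrt(g * L)
Step 1 — g * L = 9.81 * 169.9 = 1666.719
Step 2 — sqrt(g * L) = sqrt(1666.719) = 40.82547
Step 3 — Fn = 16.07 / 40.82547 ≈ 0.39363 (5 s.f.)

0.39363


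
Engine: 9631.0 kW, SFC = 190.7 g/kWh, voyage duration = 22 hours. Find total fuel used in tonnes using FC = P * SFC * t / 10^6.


Formula: FC (tonnes) = P * SFC * t / 1,000,000
Step 1 — P * SFC * t = 9631.0 * 190.7 * 22 = 40405897.4 g
Step 2 — FC (tonnes) = 40405897.4 / 1,000,000 ≈ 40.406 tonnes (5 s.f.)

40.406 tonnes


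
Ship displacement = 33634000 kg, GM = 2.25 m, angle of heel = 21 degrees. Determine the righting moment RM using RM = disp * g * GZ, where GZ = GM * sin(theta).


Formula: GZ = GM * sin(theta); RM = disp * g * GZ
Step 1 — GZ = 2.25 * sin(21°) = 2.25 * 0.358368 = 0.806328 m
Step 2 — RM = 33634000 * 9.81 * 0.806328 ≈ 266050000 N·m (5 s.f.)

266050000 N·m


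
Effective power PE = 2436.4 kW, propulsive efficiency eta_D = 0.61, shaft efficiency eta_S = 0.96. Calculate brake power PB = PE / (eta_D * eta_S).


Formula: PB = PE / (eta_D * eta_S)
Step 1 — combined efficiency = eta_D * eta_S = 0.61 * 0.96 = 0.5856
Step 2 — PB = 2436.4 / 0.5856 ≈ 4160.5 kW (5 s.f.)

4160.5 kW


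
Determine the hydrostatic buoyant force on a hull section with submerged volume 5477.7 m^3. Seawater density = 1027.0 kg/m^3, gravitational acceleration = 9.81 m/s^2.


Formula: Fb = rho * g * V
Substituting: Fb = 1027.0 * 9.81 * 5477.7
Intermediate: 1027.0 * 9.81 = 10074.87
Result: Fb = 10074.87 * 5477.7 ≈ 55187000 N (5 s.f.)

55187000 N


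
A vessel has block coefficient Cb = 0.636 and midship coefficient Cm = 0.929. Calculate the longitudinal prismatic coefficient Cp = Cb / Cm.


Formula: Cp = Cb / Cm
Substituting: Cp = 0.636 / 0.929
Result: Cp ≈ 0.68461 (5 s.f.)

0.68461


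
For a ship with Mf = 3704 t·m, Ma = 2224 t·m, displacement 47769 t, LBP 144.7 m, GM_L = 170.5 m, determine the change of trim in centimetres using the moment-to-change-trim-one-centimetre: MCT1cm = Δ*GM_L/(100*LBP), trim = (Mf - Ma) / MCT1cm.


Formula: net trimming moment = Mf - Ma; MCT1cm = Δ*GM_L/(100*LBP); trim = net moment / MCT1cm
Step 1 — net trimming moment = 3704 - 2224 = 1480 t·m
Step 2 — MCT1cm = 47769 * 170.5 / (100 * 144.7) = 562.8621 t·m/cm
Step 3 — trim = 1480 / 562.8621 ≈ 2.6294 cm (5 s.f.)

2.6294 cm


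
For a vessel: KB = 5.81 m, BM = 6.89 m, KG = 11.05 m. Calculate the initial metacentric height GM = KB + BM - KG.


Formula: GM = KB + BM - KG
Step 1 — KM = KB + BM = 5.81 + 6.89 = 12.7 m
Step 2 — GM = KM - KG = 12.7 - 11.05 = 1.65 m

1.65 m


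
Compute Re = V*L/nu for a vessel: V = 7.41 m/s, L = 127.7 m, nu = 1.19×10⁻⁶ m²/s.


Formula: Re = V * L / nu
Step 1 — V * L = 7.41 * 127.7 = 946.257 m^2/s
Step 2 — Re = 946.257 / 1.19e-6 = 7.95e+08

7.95e+08


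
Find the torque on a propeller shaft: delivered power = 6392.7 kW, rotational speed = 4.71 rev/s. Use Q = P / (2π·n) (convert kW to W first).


Formula: Q = P_W / (2 * pi * n)
Step 1 — P_W = 6392.7 kW * 1000 = 6392700.0 W
Step 2 — 2 * pi * n = 2 * pi * 4.71 = 29.593803
Step 3 — Q = 6392700.0 / 29.593803 ≈ 216010 N·m (5 s.f.)

216010 N·m


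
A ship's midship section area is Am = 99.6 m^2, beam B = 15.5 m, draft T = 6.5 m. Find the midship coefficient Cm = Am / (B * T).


Formula: Cm = Am / (B * T)
Step 1 — B * T = 15.5 * 6.5 = 100.75 m^2
Step 2 — Cm = 99.6 / 100.75 ≈ 0.98859 (5 s.f.)

0.98859


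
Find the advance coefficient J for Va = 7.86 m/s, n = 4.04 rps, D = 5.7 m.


Formula: J = Va / (n * D)
Step 1 — n * D = 4.04 * 5.7 = 23.028
Step 2 — J = 7.86 / 23.028 ≈ 0.34132 (5 s.f.)

0.34132


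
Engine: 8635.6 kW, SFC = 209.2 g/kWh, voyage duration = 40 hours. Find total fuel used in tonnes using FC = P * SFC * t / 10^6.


Formula: FC (tonnes) = P * SFC * t / 1,000,000
Step 1 — P * SFC * t = 8635.6 * 209.2 * 40 = 72262700.8 g
Step 2 — FC (tonnes) = 72262700.8 / 1,000,000 ≈ 72.263 tonnes (5 s.f.)

72.263 tonnes


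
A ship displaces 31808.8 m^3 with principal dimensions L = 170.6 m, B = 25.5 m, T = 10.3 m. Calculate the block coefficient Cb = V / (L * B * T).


Formula: Cb = V / (L * B * T)
Step 1 — L * B * T = 170.6 * 25.5 * 10.3 = 44808.09 m^3
Step 2 — Cb = 31808.8 / 44808.09 ≈ 0.70989 (5 s.f.)

0.70989


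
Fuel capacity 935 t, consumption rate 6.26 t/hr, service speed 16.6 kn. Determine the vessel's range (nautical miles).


Formula: endurance = fuel / rate; range = endurance * speed
Step 1 — endurance = 935 / 6.26 = 149.361 hours
Step 2 — range = 149.361 * 16.6 ≈ 2479.4 nautical miles (5 s.f.)

2479.4 NM


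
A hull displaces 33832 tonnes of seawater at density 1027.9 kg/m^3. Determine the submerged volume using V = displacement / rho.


Formula: V = mass / rho
Step 1 — convert tonnes to kg: 33832 t * 1000 = 33832000 kg
Step 2 — V = 33832000 / 1027.9 ≈ 32914 m^3 (5 s.f.)

32914 m^3


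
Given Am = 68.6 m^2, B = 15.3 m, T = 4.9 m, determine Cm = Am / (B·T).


Formula: Cm = Am / (B * T)
Step 1 — B * T = 15.3 * 4.9 = 74.97 m^2
Step 2 — Cm = 68.6 / 74.97 ≈ 0.91503 (5 s.f.)

0.91503


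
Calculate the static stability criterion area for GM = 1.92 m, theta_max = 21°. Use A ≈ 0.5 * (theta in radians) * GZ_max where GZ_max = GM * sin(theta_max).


Formula: GZ_max = GM * sin(theta); Area = 0.5 * theta_rad * GZ_max
Step 1 — GZ_max = 1.92 * sin(21°) = 1.92 * 0.358368 = 0.688067 m
Step 2 — theta_rad = 21 * pi/180 = 0.366519 rad
Step 3 — Area = 0.5 * 0.366519 * 0.688067 ≈ 0.12609 m·rad (5 s.f.)

0.12609 m·rad


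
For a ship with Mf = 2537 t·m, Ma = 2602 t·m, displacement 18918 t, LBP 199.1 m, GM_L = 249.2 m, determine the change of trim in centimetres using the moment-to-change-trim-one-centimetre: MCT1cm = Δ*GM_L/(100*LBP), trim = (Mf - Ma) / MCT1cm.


Formula: net trimming moment = Mf - Ma; MCT1cm = Δ*GM_L/(100*LBP); trim = net moment / MCT1cm
Step 1 — net trimming moment = 2537 - 2602 = -65 t·m
Step 2 — MCT1cm = 18918 * 249.2 / (100 * 199.1) = 236.7838 t·m/cm
Step 3 — trim = -65 / 236.7838 ≈ -0.27451 cm (5 s.f.)

-0.27451 cm


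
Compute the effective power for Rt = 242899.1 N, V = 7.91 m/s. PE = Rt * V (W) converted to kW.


Formula: PE = Rt * V / 1000 (kW)
Step 1 — PE (W) = 242899.1 * 7.91 = 1921331.881 W
Step 2 — PE (kW) = 1921331.881 / 1000 ≈ 1921.3 kW (5 s.f.)

1921.3 kW


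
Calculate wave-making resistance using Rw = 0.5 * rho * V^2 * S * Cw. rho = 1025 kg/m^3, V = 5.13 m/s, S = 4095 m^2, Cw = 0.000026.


Formula: Rw = 0.5 * rho * V^2 * S * Cw
Step 1 — V^2 = 5.13^2 = 26.3169
Step 2 — 0.5 * rho * V^2 = 0.5 * 1025 * 26.3169 = 13487.41125
Step 3 — Rw = 13487.41125 * 4095 * 0.000026 ≈ 1436.0 N (5 s.f.)

1436.0 N


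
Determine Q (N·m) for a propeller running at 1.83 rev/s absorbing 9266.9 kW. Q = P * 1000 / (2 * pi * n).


Formula: Q = P_W / (2 * pi * n)
Step 1 — P_W = 9266.9 kW * 1000 = 9266900.0 W
Step 2 — 2 * pi * n = 2 * pi * 1.83 = 11.498229
Step 3 — Q = 9266900.0 / 11.498229 ≈ 805940 N·m (5 s.f.)

805940 N·m


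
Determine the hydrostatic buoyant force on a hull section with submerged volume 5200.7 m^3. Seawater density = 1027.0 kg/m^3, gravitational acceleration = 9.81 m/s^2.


Formula: Fb = rho * g * V
Substituting: Fb = 1027.0 * 9.81 * 5200.7
Intermediate: 1027.0 * 9.81 = 10074.87
Result: Fb = 10074.87 * 5200.7 ≈ 52396000 N (5 s.f.)

52396000 N


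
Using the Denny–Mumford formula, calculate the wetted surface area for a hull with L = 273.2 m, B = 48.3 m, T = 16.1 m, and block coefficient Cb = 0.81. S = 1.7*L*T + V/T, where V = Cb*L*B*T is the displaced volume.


Formula: S = 1.7*L*T + V/T with V = Cb*L*B*T, i.e. S = L * (1.7*T + Cb*B)
Step 1 — 1.7*T = 1.7 * 16.1 = 27.37 m
Step 2 — Cb*B = 0.81 * 48.3 = 39.123 m
Step 3 — 1.7*T + Cb*B = 27.37 + 39.123 = 66.493 m
Step 4 — S = 273.2 * 66.493 ≈ 18166 m^2 (5 s.f.)

18166 m^2


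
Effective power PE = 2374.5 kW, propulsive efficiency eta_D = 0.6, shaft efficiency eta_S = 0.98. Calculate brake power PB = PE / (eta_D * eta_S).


Formula: PB = PE / (eta_D * eta_S)
Step 1 — combined efficiency = eta_D * eta_S = 0.6 * 0.98 = 0.588
Step 2 — PB = 2374.5 / 0.588 ≈ 4038.3 kW (5 s.f.)

4038.3 kW


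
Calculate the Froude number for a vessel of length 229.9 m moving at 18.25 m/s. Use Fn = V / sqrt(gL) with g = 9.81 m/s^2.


Formula: Fn = V / sqrt(g * L)
Step 1 — g * L = 9.81 * 229.9 = 2255.319
Step 2 — sqrt(g * L) = sqrt(2255.319) = 47.490199
Step 3 — Fn = 18.25 / 47.490199 ≈ 0.38429 (5 s.f.)

0.38429


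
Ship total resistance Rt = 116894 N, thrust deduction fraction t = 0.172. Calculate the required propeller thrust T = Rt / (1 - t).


Formula: T = Rt / (1 - t)
Step 1 — (1 - t) = 1 - 0.172 = 0.828
Step 2 — T = 116894 / 0.828 ≈ 141180 N (5 s.f.)

141180 N


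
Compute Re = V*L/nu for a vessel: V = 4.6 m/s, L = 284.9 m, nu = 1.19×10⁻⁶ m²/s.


Formula: Re = V * L / nu
Step 1 — V * L = 4.6 * 284.9 = 1310.54 m^2/s
Step 2 — Re = 1310.54 / 1.19e-6 = 1.10e+09

1.10e+09


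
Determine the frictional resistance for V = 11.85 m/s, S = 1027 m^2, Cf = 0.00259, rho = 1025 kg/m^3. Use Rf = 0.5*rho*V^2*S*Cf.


Formula: Rf = 0.5 * rho * V^2 * S * Cf
Step 1 — V^2 = 11.85^2 = 140.4225
Step 2 — 0.5 * rho * V^2 = 0.5 * 1025 * 140.4225 = 71966.53125
Step 3 — Rf = 71966.53125 * 1027 * 0.00259 ≈ 191430 N (5 s.f.)

191430 N


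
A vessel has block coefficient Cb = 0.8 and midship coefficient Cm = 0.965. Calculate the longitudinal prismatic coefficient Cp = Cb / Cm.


Formula: Cp = Cb / Cm
Substituting: Cp = 0.8 / 0.965
Result: Cp ≈ 0.82902 (5 s.f.)

0.82902


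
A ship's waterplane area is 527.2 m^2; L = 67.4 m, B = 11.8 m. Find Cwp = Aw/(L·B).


Formula: Cwp = Aw / (L * B)
Step 1 — L * B = 67.4 * 11.8 = 795.32 m^2
Step 2 — Cwp = 527.2 / 795.32 ≈ 0.66288 (5 s.f.)

0.66288


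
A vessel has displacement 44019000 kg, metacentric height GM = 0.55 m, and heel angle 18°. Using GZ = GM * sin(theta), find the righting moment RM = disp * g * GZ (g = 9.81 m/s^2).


Formula: GZ = GM * sin(theta); RM = disp * g * GZ
Step 1 — GZ = 0.55 * sin(18°) = 0.55 * 0.309017 = 0.169959 m
Step 2 — RM = 44019000 * 9.81 * 0.169959 ≈ 73393000 N·m (5 s.f.)

73393000 N·m


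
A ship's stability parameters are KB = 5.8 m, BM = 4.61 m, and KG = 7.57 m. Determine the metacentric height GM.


Formula: GM = KB + BM - KG
Step 1 — KM = KB + BM = 5.8 + 4.61 = 10.41 m
Step 2 — GM = KM - KG = 10.41 - 7.57 = 2.84 m

2.84 m


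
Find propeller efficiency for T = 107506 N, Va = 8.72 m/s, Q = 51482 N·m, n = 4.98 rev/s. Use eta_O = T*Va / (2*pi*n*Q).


Formula: eta = T * Va / (2 * pi * n * Q)
Step 1 — numerator = T * Va = 107506 * 8.72 = 937452.32
Step 2 — 2 * pi * n = 2 * pi * 4.98 = 31.290263
Step 3 — denominator = 31.290263 * 51482 = 1610885.32
Step 4 — eta = 937452.32 / 1610885.32 ≈ 0.58195 (5 s.f.)

0.58195


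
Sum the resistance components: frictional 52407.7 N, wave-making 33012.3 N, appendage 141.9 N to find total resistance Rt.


Formula: Rt = Rf + Rw + Ra
Substituting: Rt = 52407.7 + 33012.3 + 141.9
Result: Rt = 85561.9 N

85561.9 N


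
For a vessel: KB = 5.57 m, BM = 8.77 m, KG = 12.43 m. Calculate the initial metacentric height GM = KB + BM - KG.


Formula: GM = KB + BM - KG
Step 1 — KM = KB + BM = 5.57 + 8.77 = 14.34 m
Step 2 — GM = KM - KG = 14.34 - 12.43 = 1.91 m

1.91 m


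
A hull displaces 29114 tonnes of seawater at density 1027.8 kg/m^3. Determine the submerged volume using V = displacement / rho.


Formula: V = mass / rho
Step 1 — convert tonnes to kg: 29114 t * 1000 = 29114000 kg
Step 2 — V = 29114000 / 1027.8 ≈ 28327 m^3 (5 s.f.)

28327 m^3


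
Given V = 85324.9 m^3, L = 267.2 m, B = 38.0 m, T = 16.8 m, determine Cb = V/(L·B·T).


Formula: Cb = V / (L * B * T)
Step 1 — L * B * T = 267.2 * 38.0 * 16.8 = 170580.48 m^3
Step 2 — Cb = 85324.9 / 170580.48 ≈ 0.50020 (5 s.f.)

0.50020


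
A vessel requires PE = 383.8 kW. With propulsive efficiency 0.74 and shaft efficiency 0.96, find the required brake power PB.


Formula: PB = PE / (eta_D * eta_S)
Step 1 — combined efficiency = eta_D * eta_S = 0.74 * 0.96 = 0.7104
Step 2 — PB = 383.8 / 0.7104 ≈ 540.26 kW (5 s.f.)

540.26 kW


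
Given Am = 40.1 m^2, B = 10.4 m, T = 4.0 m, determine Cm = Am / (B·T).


Formula: Cm = Am / (B * T)
Step 1 — B * T = 10.4 * 4.0 = 41.6 m^2
Step 2 — Cm = 40.1 / 41.6 ≈ 0.96394 (5 s.f.)

0.96394


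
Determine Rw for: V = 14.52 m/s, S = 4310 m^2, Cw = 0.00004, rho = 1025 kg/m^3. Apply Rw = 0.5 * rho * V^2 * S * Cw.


Formula: Rw = 0.5 * rho * V^2 * S * Cw
Step 1 — V^2 = 14.52^2 = 210.8304
Step 2 — 0.5 * rho * V^2 = 0.5 * 1025 * 210.8304 = 108050.58
Step 3 — Rw = 108050.58 * 4310 * 0.00004 ≈ 18628 N (5 s.f.)

18628 N


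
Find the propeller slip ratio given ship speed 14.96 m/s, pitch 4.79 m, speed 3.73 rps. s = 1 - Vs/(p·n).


Formula: s = 1 - Vs / (p * n)
Step 1 — p * n = 4.79 * 3.73 = 17.8667
Step 2 — Vs / (p*n) = 14.96 / 17.8667 = 0.837312 (6 d.p.)
Step 3 — s = 1 - 0.837312 = 0.162688

0.162688


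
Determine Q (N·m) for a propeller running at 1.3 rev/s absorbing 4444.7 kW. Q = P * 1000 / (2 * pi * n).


Formula: Q = P_W / (2 * pi * n)
Step 1 — P_W = 4444.7 kW * 1000 = 4444700.0 W
Step 2 — 2 * pi * n = 2 * pi * 1.3 = 8.168141
Step 3 — Q = 4444700.0 / 8.168141 ≈ 544150 N·m (5 s.f.)

544150 N·m


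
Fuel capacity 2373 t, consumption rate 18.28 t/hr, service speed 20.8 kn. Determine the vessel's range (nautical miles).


Formula: endurance = fuel / rate; range = endurance * speed
Step 1 — endurance = 2373 / 18.28 = 129.814 hours
Step 2 — range = 129.814 * 20.8 ≈ 2700.1 nautical miles (5 s.f.)

2700.1 NM


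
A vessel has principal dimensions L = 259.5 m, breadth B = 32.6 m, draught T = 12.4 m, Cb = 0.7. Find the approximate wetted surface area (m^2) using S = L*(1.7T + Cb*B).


Formula: S = 1.7*L*T + V/T with V = Cb*L*B*T, i.e. S = L * (1.7*T + Cb*B)
Step 1 — 1.7*T = 1.7 * 12.4 = 21.08 m
Step 2 — Cb*B = 0.7 * 32.6 = 22.82 m
Step 3 — 1.7*T + Cb*B = 21.08 + 22.82 = 43.9 m
Step 4 — S = 259.5 * 43.9 ≈ 11392 m^2 (5 s.f.)

11392 m^2


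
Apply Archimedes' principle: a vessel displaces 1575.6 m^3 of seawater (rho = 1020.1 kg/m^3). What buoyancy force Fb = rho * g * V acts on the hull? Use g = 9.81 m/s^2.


Formula: Fb = rho * g * V
Substituting: Fb = 1020.1 * 9.81 * 1575.6
Intermediate: 1020.1 * 9.81 = 10007.181
Result: Fb = 10007.181 * 1575.6 ≈ 15767000 N (5 s.f.)

15767000 N


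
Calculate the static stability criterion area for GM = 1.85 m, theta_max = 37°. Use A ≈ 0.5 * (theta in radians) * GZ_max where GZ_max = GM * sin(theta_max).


Formula: GZ_max = GM * sin(theta); Area = 0.5 * theta_rad * GZ_max
Step 1 — GZ_max = 1.85 * sin(37°) = 1.85 * 0.601815 = 1.113358 m
Step 2 — theta_rad = 37 * pi/180 = 0.645772 rad
Step 3 — Area = 0.5 * 0.645772 * 1.113358 ≈ 0.35949 m·rad (5 s.f.)

0.35949 m·rad


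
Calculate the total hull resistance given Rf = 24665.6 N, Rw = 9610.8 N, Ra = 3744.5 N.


Formula: Rt = Rf + Rw + Ra
Substituting: Rt = 24665.6 + 9610.8 + 3744.5
Result: Rt = 38020.9 N

38020.9 N


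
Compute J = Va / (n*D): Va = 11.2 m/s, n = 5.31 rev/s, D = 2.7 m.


Formula: J = Va / (n * D)
Step 1 — n * D = 5.31 * 2.7 = 14.337
Step 2 — J = 11.2 / 14.337 ≈ 0.78120 (5 s.f.)

0.78120


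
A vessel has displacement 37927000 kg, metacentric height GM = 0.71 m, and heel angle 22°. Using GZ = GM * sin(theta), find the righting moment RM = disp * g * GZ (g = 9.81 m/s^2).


Formula: GZ = GM * sin(theta); RM = disp * g * GZ
Step 1 — GZ = 0.71 * sin(22°) = 0.71 * 0.374607 = 0.265971 m
Step 2 — RM = 37927000 * 9.81 * 0.265971 ≈ 98958000 N·m (5 s.f.)

98958000 N·m


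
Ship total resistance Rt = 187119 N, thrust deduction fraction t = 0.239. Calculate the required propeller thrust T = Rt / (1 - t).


Formula: T = Rt / (1 - t)
Step 1 — (1 - t) = 1 - 0.239 = 0.761
Step 2 — T = 187119 / 0.761 ≈ 245890 N (5 s.f.)

245890 N


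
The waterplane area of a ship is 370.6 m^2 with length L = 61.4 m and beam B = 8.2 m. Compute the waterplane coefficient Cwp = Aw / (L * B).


Formula: Cwp = Aw / (L * B)
Step 1 — L * B = 61.4 * 8.2 = 503.48 m^2
Step 2 — Cwp = 370.6 / 503.48 ≈ 0.73608 (5 s.f.)

0.73608


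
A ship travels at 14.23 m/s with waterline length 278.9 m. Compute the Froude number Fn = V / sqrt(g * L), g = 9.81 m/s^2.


Formula: Fn = V / sqrt(g * L)
Step 1 — g * L = 9.81 * 278.9 = 2736.009
Step 2 — sqrt(g * L) = sqrt(2736.009) = 52.306873
Step 3 — Fn = 14.23 / 52.306873 ≈ 0.27205 (5 s.f.)

0.27205


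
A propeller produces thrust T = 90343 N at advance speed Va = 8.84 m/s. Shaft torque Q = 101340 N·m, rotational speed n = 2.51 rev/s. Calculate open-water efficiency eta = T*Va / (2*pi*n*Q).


Formula: eta = T * Va / (2 * pi * n * Q)
Step 1 — numerator = T * Va = 90343 * 8.84 = 798632.12
Step 2 — 2 * pi * n = 2 * pi * 2.51 = 15.770795
Step 3 — denominator = 15.770795 * 101340 = 1598212.37
Step 4 — eta = 798632.12 / 1598212.37 ≈ 0.49970 (5 s.f.)

0.49970


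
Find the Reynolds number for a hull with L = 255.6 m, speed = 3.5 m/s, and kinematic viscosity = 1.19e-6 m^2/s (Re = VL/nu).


Formula: Re = V * L / nu
Step 1 — V * L = 3.5 * 255.6 = 894.6 m^2/s
Step 2 — Re = 894.6 / 1.19e-6 = 7.52e+08

7.52e+08


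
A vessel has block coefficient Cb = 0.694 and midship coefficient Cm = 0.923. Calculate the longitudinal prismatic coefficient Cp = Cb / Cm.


Formula: Cp = Cb / Cm
Substituting: Cp = 0.694 / 0.923
Result: Cp ≈ 0.75190 (5 s.f.)

0.75190


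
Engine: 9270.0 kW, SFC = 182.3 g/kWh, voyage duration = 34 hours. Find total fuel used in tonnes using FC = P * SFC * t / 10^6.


Formula: FC (tonnes) = P * SFC * t / 1,000,000
Step 1 — P * SFC * t = 9270.0 * 182.3 * 34 = 57457314.0 g
Step 2 — FC (tonnes) = 57457314.0 / 1,000,000 ≈ 57.457 tonnes (5 s.f.)

57.457 tonnes


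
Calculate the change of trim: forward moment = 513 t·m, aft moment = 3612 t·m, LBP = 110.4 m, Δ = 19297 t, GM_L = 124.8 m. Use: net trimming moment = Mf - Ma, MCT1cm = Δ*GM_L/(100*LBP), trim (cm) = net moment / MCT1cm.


Formula: net trimming moment = Mf - Ma; MCT1cm = Δ*GM_L/(100*LBP); trim = net moment / MCT1cm
Step 1 — net trimming moment = 513 - 3612 = -3099 t·m
Step 2 — MCT1cm = 19297 * 124.8 / (100 * 110.4) = 218.14 t·m/cm
Step 3 — trim = -3099 / 218.14 ≈ -14.206 cm (5 s.f.)

-14.206 cm


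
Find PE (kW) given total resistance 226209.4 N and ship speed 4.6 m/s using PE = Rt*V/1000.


Formula: PE = Rt * V / 1000 (kW)
Step 1 — PE (W) = 226209.4 * 4.6 = 1040563.24 W
Step 2 — PE (kW) = 1040563.24 / 1000 ≈ 1040.6 kW (5 s.f.)

1040.6 kW


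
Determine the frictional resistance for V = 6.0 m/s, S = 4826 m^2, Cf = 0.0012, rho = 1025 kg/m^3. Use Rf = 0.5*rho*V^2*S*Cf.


Formula: Rf = 0.5 * rho * V^2 * S * Cf
Step 1 — V^2 = 6.0^2 = 36.0
Step 2 — 0.5 * rho * V^2 = 0.5 * 1025 * 36.0 = 18450.0
Step 3 — Rf = 18450.0 * 4826 * 0.0012 ≈ 106850 N (5 s.f.)

106850 N


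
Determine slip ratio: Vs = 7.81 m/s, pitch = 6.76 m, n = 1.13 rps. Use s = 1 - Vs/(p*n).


Formula: s = 1 - Vs / (p * n)
Step 1 — p * n = 6.76 * 1.13 = 7.6388
Step 2 — Vs / (p*n) = 7.81 / 7.6388 = 1.022412 (6 d.p.)
Step 3 — s = 1 - 1.022412 = -0.022412

-0.022412


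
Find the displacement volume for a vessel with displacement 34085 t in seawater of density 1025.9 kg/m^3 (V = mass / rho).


Formula: V = mass / rho
Step 1 — convert tonnes to kg: 34085 t * 1000 = 34085000 kg
Step 2 — V = 34085000 / 1025.9 ≈ 33224 m^3 (5 s.f.)

33224 m^3


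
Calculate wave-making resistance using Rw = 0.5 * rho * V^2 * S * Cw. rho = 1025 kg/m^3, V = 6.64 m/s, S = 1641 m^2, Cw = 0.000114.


Formula: Rw = 0.5 * rho * V^2 * S * Cw
Step 1 — V^2 = 6.64^2 = 44.0896
Step 2 — 0.5 * rho * V^2 = 0.5 * 1025 * 44.0896 = 22595.92
Step 3 — Rw = 22595.92 * 1641 * 0.000114 ≈ 4227.1 N (5 s.f.)

4227.1 N


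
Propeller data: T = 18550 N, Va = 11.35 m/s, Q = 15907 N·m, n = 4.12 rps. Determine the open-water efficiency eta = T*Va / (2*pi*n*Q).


Formula: eta = T * Va / (2 * pi * n * Q)
Step 1 — numerator = T * Va = 18550 * 11.35 = 210542.5
Step 2 — 2 * pi * n = 2 * pi * 4.12 = 25.886723
Step 3 — denominator = 25.886723 * 15907 = 411780.1
Step 4 — eta = 210542.5 / 411780.1 ≈ 0.51130 (5 s.f.)

0.51130


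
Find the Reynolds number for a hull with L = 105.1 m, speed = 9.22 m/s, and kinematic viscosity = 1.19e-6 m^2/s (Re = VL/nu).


Formula: Re = V * L / nu
Step 1 — V * L = 9.22 * 105.1 = 969.022 m^2/s
Step 2 — Re = 969.022 / 1.19e-6 = 8.14e+08

8.14e+08


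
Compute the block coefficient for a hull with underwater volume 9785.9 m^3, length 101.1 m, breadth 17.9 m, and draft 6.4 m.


Formula: Cb = V / (L * B * T)
Step 1 — L * B * T = 101.1 * 17.9 * 6.4 = 11582.016 m^3
Step 2 — Cb = 9785.9 / 11582.016 ≈ 0.84492 (5 s.f.)

0.84492


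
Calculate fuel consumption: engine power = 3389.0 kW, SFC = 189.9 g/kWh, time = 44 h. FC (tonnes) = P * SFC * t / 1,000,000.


Formula: FC (tonnes) = P * SFC * t / 1,000,000
Step 1 — P * SFC * t = 3389.0 * 189.9 * 44 = 28317128.4 g
Step 2 — FC (tonnes) = 28317128.4 / 1,000,000 ≈ 28.317 tonnes (5 s.f.)

28.317 tonnes


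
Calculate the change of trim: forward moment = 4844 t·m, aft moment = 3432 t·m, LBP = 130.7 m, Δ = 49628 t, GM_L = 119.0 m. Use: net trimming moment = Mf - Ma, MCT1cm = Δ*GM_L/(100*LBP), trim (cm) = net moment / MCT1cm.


Formula: net trimming moment = Mf - Ma; MCT1cm = Δ*GM_L/(100*LBP); trim = net moment / MCT1cm
Step 1 — net trimming moment = 4844 - 3432 = 1412 t·m
Step 2 — MCT1cm = 49628 * 119.0 / (100 * 130.7) = 451.854 t·m/cm
Step 3 — trim = 1412 / 451.854 ≈ 3.1249 cm (5 s.f.)

3.1249 cm


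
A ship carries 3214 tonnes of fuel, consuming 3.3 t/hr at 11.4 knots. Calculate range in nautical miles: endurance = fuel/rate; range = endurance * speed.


Formula: endurance = fuel / rate; range = endurance * speed
Step 1 — endurance = 3214 / 3.3 = 973.9394 hours
Step 2 — range = 973.9394 * 11.4 ≈ 11103 nautical miles (5 s.f.)

11103 NM


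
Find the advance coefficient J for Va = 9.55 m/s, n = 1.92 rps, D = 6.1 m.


Formula: J = Va / (n * D)
Step 1 — n * D = 1.92 * 6.1 = 11.712
Step 2 — J = 9.55 / 11.712 ≈ 0.81540 (5 s.f.)

0.81540


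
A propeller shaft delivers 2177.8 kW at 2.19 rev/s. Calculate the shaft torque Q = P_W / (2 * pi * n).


Formula: Q = P_W / (2 * pi * n)
Step 1 — P_W = 2177.8 kW * 1000 = 2177800.0 W
Step 2 — 2 * pi * n = 2 * pi * 2.19 = 13.760176
Step 3 — Q = 2177800.0 / 13.760176 ≈ 158270 N·m (5 s.f.)

158270 N·m


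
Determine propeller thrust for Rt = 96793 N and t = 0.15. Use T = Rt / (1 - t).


Formula: T = Rt / (1 - t)
Step 1 — (1 - t) = 1 - 0.15 = 0.85
Step 2 — T = 96793 / 0.85 ≈ 113870 N (5 s.f.)

113870 N


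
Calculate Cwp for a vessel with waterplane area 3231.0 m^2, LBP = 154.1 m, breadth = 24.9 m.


Formula: Cwp = Aw / (L * B)
Step 1 — L * B = 154.1 * 24.9 = 3837.09 m^2
Step 2 — Cwp = 3231.0 / 3837.09 ≈ 0.84204 (5 s.f.)

0.84204


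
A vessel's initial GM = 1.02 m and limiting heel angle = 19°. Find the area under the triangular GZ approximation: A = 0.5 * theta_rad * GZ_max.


Formula: GZ_max = GM * sin(theta); Area = 0.5 * theta_rad * GZ_max
Step 1 — GZ_max = 1.02 * sin(19°) = 1.02 * 0.325568 = 0.332079 m
Step 2 — theta_rad = 19 * pi/180 = 0.331613 rad
Step 3 — Area = 0.5 * 0.331613 * 0.332079 ≈ 0.055061 m·rad (5 s.f.)

0.055061 m·rad


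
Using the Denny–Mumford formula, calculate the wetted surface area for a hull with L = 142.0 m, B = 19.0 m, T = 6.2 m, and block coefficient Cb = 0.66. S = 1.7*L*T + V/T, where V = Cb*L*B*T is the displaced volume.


Formula: S = 1.7*L*T + V/T with V = Cb*L*B*T, i.e. S = L * (1.7*T + Cb*B)
Step 1 — 1.7*T = 1.7 * 6.2 = 10.54 m
Step 2 — Cb*B = 0.66 * 19.0 = 12.54 m
Step 3 — 1.7*T + Cb*B = 10.54 + 12.54 = 23.08 m
Step 4 — S = 142.0 * 23.08 ≈ 3277.4 m^2 (5 s.f.)

3277.4 m^2


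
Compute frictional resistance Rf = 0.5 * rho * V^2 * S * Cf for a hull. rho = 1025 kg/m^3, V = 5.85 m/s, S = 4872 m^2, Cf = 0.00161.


Formula: Rf = 0.5 * rho * V^2 * S * Cf
Step 1 — V^2 = 5.85^2 = 34.2225
Step 2 — 0.5 * rho * V^2 = 0.5 * 1025 * 34.2225 = 17539.03125
Step 3 — Rf = 17539.03125 * 4872 * 0.00161 ≈ 137570 N (5 s.f.)

137570 N


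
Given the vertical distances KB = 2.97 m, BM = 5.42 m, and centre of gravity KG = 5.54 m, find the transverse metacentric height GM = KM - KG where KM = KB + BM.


Formula: GM = KB + BM - KG
Step 1 — KM = KB + BM = 2.97 + 5.42 = 8.39 m
Step 2 — GM = KM - KG = 8.39 - 5.54 = 2.85 m

2.85 m


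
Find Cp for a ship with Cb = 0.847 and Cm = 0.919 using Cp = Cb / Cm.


Formula: Cp = Cb / Cm
Substituting: Cp = 0.847 / 0.919
Result: Cp ≈ 0.92165 (5 s.f.)

0.92165


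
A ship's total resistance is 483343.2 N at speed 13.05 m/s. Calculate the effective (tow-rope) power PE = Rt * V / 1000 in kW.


Formula: PE = Rt * V / 1000 (kW)
Step 1 — PE (W) = 483343.2 * 13.05 = 6307628.76 W
Step 2 — PE (kW) = 6307628.76 / 1000 ≈ 6307.6 kW (5 s.f.)

6307.6 kW


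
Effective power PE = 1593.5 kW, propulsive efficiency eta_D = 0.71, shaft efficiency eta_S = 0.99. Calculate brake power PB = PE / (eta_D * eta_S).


Formula: PB = PE / (eta_D * eta_S)
Step 1 — combined efficiency = eta_D * eta_S = 0.71 * 0.99 = 0.7029
Step 2 — PB = 1593.5 / 0.7029 ≈ 2267.0 kW (5 s.f.)

2267.0 kW


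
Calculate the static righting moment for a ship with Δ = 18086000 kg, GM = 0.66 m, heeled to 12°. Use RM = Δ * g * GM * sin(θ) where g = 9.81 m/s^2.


Formula: GZ = GM * sin(theta); RM = disp * g * GZ
Step 1 — GZ = 0.66 * sin(12°) = 0.66 * 0.207912 = 0.137222 m
Step 2 — RM = 18086000 * 9.81 * 0.137222 ≈ 24346000 N·m (5 s.f.)

24346000 N·m


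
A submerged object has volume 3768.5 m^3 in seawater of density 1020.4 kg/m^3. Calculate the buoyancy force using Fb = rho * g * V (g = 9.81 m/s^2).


Formula: Fb = rho * g * V
Substituting: Fb = 1020.4 * 9.81 * 3768.5
Intermediate: 1020.4 * 9.81 = 10010.124
Result: Fb = 10010.124 * 3768.5 ≈ 37723000 N (5 s.f.)

37723000 N


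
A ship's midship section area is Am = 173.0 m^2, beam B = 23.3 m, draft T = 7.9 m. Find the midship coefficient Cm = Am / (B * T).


Formula: Cm = Am / (B * T)
Step 1 — B * T = 23.3 * 7.9 = 184.07 m^2
Step 2 — Cm = 173.0 / 184.07 ≈ 0.93986 (5 s.f.)

0.93986


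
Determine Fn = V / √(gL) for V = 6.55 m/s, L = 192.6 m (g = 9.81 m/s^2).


Formula: Fn = V / sqrt(g * L)
Step 1 — g * L = 9.81 * 192.6 = 1889.406
Step 2 — sqrt(g * L) = sqrt(1889.406) = 43.467298
Step 3 — Fn = 6.55 / 43.467298 ≈ 0.15069 (5 s.f.)

0.15069


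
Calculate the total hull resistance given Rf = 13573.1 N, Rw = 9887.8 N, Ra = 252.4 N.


Formula: Rt = Rf + Rw + Ra
Substituting: Rt = 13573.1 + 9887.8 + 252.4
Result: Rt = 23713.3 N

23713.3 N


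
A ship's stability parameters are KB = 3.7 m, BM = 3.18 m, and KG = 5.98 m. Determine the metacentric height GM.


Formula: GM = KB + BM - KG
Step 1 — KM = KB + BM = 3.7 + 3.18 = 6.88 m
Step 2 — GM = KM - KG = 6.88 - 5.98 = 0.9 m

0.9 m


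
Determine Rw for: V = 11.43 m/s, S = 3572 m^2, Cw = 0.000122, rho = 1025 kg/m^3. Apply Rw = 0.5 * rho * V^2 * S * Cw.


Formula: Rw = 0.5 * rho * V^2 * S * Cw
Step 1 — V^2 = 11.43^2 = 130.6449
Step 2 — 0.5 * rho * V^2 = 0.5 * 1025 * 130.6449 = 66955.51125
Step 3 — Rw = 66955.51125 * 3572 * 0.000122 ≈ 29178 N (5 s.f.)

29178 N
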